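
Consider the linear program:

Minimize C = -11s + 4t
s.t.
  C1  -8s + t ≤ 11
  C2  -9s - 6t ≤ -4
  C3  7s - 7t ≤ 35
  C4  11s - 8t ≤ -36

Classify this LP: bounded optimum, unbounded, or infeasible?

unbounded

From the feasible point (-52/53, 167/53), moving in the direction (8, 11) keeps every constraint satisfied while C decreases without bound.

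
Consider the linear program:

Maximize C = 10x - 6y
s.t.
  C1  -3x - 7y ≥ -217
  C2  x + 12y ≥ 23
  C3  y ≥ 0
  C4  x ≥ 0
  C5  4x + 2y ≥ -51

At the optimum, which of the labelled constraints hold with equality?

Extreme points and C = 10x - 6y:
  (217/3, 0) → C = 2170/3
  (0, 31) → C = -186
  (23, 0) → C = 230
  (0, 23/12) → C = -23/2

The maximum is at (217/3, 0). Substituting into each constraint, equality holds for C1 and C3; the remaining constraints have slack.

C1 and C3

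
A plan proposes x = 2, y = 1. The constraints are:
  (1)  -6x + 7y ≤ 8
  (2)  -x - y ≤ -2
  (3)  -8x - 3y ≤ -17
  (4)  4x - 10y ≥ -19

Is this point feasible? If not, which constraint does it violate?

(1): -5 ≤ 8 ✓
(2): -3 ≤ -2 ✓
(3): -19 ≤ -17 ✓
(4): -2 ≥ -19 ✓

feasible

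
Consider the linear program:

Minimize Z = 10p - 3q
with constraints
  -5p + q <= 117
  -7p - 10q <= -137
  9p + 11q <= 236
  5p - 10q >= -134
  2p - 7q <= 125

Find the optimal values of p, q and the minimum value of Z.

Vertices and Z = 10p - 3q:
  (1/4, 541/40) → Z = -1523/40
  (2209/69, -601/69) → Z = 23893/69
  (886/145, 2386/145) → Z = 1702/145
  (3027/85, -653/85) → Z = 32229/85

p = 1/4, q = 541/40, minimum Z = -1523/40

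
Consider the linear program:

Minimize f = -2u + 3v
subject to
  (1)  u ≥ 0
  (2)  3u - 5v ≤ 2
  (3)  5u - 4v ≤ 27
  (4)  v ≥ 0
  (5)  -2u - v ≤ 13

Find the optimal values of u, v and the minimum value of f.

u = 127/13, v = 71/13, minimum f = -41/13

Feasible corners and f = -2u + 3v:
  (0, 0) → f = 0
  (127/13, 71/13) → f = -41/13
  (2/3, 0) → f = -4/3
The feasible region is unbounded (it extends along (0, 1), (4, 5)), but f strictly increases along every unbounded feasible direction, so there is no improving ray and the minimum is attained at a vertex.

At the optimal vertex, 3u - 5v = 2 and 5u - 4v = 27.
Solving simultaneously gives u = 127/13, v = 71/13.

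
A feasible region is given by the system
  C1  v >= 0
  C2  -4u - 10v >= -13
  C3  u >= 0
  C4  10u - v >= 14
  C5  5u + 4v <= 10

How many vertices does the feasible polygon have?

The feasible vertices (each the meet of two boundaries and inside every other half-plane) are:
  (7/5, 0)
  (2, 0)
  (22/15, 2/3)

3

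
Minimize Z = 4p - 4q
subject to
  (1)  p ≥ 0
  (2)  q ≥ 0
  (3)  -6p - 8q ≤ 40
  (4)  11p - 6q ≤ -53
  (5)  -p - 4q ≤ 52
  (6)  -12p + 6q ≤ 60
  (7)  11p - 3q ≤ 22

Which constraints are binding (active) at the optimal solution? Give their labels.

Vertices and Z = 4p - 4q:
  (0, 53/6) → Z = -106/3
  (0, 10) → Z = -40
  (97/11, 25) → Z = -712/11
  (52/5, 154/5) → Z = -408/5

The minimum is at (52/5, 154/5). Substituting into each constraint, equality holds for (6) and (7); the remaining constraints have slack.

(6) and (7)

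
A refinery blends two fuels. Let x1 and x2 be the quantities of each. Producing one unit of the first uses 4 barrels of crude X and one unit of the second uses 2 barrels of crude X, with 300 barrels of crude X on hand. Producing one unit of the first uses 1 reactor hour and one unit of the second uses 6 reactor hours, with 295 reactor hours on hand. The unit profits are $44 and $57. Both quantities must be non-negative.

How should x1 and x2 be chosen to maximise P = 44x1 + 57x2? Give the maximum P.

Extreme points and P = 44x1 + 57x2:
  (0, 0) → P = 0
  (0, 295/6) → P = 5605/2
  (75, 0) → P = 3300
  (55, 40) → P = 4700

The optimum lies where 4x1 + 2x2 = 300 and x1 + 6x2 = 295.
Solving simultaneously gives x1 = 55, x2 = 40.

x1 = 55, x2 = 40, maximum P = 4700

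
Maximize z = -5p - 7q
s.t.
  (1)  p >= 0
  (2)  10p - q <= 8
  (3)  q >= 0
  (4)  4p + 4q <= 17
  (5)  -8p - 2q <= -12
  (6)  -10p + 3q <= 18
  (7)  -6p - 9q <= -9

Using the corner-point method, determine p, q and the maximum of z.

Vertices and z = -5p - 7q:
  (49/44, 69/22) → z = -1211/44
  (1, 2) → z = -19
  (7/12, 11/3) → z = -343/12

At the optimal vertex, 10p - q = 8 and -8p - 2q = -12.
Solving simultaneously gives p = 1, q = 2.

p = 1, q = 2, maximum z = -19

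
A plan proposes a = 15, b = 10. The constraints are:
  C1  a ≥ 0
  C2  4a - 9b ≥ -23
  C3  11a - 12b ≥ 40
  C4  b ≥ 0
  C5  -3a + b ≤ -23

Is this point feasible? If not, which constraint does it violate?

not feasible — violates C2

Constraint C2: 4a - 9b = -30, which is not ≥ -23. All other constraints are satisfied.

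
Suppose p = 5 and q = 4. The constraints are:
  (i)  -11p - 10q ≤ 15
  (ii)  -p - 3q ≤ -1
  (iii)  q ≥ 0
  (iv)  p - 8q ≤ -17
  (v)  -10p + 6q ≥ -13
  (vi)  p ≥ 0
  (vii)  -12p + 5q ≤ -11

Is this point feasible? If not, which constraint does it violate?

Constraint (v): -10p + 6q = -26, which is not ≥ -13. All other constraints are satisfied.

not feasible — violates (v)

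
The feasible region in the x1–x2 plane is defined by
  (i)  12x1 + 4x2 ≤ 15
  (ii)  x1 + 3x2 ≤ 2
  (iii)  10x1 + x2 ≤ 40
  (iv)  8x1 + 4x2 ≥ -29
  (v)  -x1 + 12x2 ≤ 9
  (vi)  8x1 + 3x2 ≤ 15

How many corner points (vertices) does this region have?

5

Pairwise boundary intersections that survive every other constraint:
  (37/32, 9/32)
  (145/28, -165/14)
  (-1/5, 11/15)
  (189/32, -305/16)
  (-96/25, 43/100)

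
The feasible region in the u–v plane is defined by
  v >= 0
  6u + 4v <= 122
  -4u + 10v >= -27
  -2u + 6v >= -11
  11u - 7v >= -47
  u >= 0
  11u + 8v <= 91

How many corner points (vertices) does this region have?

The feasible vertices (each the meet of two boundaries and inside every other half-plane) are:
  (11/2, 0)
  (0, 0)
  (317/41, 61/82)
  (0, 47/7)
  (87/55, 46/5)

5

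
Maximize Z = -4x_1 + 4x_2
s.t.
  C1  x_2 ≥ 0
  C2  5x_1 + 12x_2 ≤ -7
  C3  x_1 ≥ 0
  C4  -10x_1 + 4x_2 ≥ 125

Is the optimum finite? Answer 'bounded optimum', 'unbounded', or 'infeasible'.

The boundaries x_2 = 0 and -10x_1 + 4x_2 = 125 meet at (-25/2, 0), but that point violates x_1 ≥ 0. Every candidate vertex is excluded by some other constraint, so the feasible region is empty.

infeasible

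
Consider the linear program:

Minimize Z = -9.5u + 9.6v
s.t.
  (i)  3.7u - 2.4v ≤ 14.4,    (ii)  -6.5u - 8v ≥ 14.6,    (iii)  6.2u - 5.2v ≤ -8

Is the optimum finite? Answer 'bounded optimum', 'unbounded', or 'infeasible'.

unbounded

From the feasible point (-1166/695, -321/695), moving in the direction (-5.2, -6.2) keeps every constraint satisfied while Z decreases without bound.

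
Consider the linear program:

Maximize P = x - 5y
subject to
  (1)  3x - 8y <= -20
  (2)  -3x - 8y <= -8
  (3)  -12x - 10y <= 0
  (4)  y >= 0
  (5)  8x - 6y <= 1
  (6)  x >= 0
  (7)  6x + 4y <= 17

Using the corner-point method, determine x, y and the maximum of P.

x = 0, y = 5/2, maximum P = -25/2

Feasible corners and P = x - 5y:
  (0, 5/2) → P = -25/2
  (14/15, 57/20) → P = -799/60
  (0, 17/4) → P = -85/4

The binding constraints are 3x - 8y = -20 and x = 0.
Solving simultaneously gives x = 0, y = 5/2.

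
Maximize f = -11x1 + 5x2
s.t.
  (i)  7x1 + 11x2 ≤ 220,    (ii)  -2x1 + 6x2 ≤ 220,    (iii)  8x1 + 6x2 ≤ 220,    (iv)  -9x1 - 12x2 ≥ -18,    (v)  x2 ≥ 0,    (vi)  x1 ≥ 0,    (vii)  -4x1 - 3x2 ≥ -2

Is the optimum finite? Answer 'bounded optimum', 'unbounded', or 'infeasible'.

Corner points and f = -11x1 + 5x2:
  (0, 0) → f = 0
  (1/2, 0) → f = -11/2
  (0, 2/3) → f = 10/3
The feasible region has finitely many vertices and no improving ray; the maximum is 10/3 at (0, 2/3).

bounded optimum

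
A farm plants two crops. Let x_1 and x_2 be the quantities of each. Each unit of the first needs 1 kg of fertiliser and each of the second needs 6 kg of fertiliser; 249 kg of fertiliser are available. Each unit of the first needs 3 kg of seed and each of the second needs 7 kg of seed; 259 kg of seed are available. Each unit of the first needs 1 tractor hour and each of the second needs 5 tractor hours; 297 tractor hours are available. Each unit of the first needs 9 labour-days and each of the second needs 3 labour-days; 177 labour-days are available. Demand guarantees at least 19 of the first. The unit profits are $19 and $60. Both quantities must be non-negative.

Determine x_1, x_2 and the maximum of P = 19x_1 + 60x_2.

x_1 = 19, x_2 = 2, maximum P = 481

Extreme points and P = 19x_1 + 60x_2:
  (59/3, 0) → P = 1121/3
  (19, 0) → P = 361
  (19, 2) → P = 481

The optimum lies where 9x_1 + 3x_2 = 177 and x_1 = 19.
Solving simultaneously gives x_1 = 19, x_2 = 2.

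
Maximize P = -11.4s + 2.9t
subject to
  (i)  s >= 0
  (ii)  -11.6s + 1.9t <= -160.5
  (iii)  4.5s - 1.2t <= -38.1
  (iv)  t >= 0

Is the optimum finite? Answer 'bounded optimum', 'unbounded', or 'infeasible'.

From the feasible point (8833/179, 38807/179), moving in the direction (1.9, 11.6) keeps every constraint satisfied while P increases without bound.

unbounded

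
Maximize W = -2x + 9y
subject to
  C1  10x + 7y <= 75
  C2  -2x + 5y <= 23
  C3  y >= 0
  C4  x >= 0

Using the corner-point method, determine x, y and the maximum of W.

x = 107/32, y = 95/16, maximum W = 187/4

Corner points and W = -2x + 9y:
  (107/32, 95/16) → W = 187/4
  (15/2, 0) → W = -15
  (0, 23/5) → W = 207/5
  (0, 0) → W = 0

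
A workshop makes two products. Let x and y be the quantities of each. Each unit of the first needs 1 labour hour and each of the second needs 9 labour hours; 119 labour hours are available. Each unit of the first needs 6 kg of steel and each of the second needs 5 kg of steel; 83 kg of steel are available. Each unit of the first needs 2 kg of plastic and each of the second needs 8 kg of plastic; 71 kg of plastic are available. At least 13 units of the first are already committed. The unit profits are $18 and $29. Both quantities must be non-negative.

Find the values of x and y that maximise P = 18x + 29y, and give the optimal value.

Feasible corners and P = 18x + 29y:
  (83/6, 0) → P = 249
  (13, 0) → P = 234
  (13, 1) → P = 263

x = 13, y = 1, maximum P = 263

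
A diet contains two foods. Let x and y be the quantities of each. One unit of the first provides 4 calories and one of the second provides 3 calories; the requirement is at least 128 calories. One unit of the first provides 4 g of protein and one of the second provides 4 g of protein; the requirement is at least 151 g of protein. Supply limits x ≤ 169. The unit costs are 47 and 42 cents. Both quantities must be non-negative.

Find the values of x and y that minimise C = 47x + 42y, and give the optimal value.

Feasible corners and C = 47x + 42y:
  (0, 128/3) → C = 1792
  (151/4, 0) → C = 7097/4
  (169, 0) → C = 7943
  (59/4, 23) → C = 6637/4
The feasible region is unbounded (it extends along (0, 1)), but C strictly increases along every unbounded feasible direction, so there is no improving ray and the minimum is attained at a vertex.

At the optimal vertex, 4x + 3y = 128 and 4x + 4y = 151.
Solving simultaneously gives x = 59/4, y = 23.

x = 59/4, y = 23, minimum C = 6637/4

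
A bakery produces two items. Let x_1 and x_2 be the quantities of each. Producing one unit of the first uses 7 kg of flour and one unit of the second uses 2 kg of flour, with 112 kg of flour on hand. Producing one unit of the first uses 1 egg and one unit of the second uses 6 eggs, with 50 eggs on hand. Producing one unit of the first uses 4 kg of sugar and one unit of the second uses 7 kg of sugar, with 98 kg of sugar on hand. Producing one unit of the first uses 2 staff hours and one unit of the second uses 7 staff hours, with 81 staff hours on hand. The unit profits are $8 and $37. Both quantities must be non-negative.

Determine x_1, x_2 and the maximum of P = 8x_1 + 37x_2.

Corner points and P = 8x_1 + 37x_2:
  (0, 0) → P = 0
  (0, 25/3) → P = 925/3
  (16, 0) → P = 128
  (588/41, 238/41) → P = 13510/41
  (14, 6) → P = 334

The binding constraints are x_1 + 6x_2 = 50 and 4x_1 + 7x_2 = 98.
Solving simultaneously gives x_1 = 14, x_2 = 6.

x_1 = 14, x_2 = 6, maximum P = 334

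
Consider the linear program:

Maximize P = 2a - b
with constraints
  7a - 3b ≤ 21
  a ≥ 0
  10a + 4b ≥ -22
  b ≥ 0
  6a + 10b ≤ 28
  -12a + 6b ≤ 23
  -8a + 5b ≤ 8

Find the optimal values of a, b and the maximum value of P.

a = 3, b = 0, maximum P = 6

Corner points and P = 2a - b:
  (3, 0) → P = 6
  (147/44, 35/44) → P = 259/44
  (0, 0) → P = 0
  (0, 8/5) → P = -8/5
  (6/11, 136/55) → P = -76/55

At the optimal vertex, 7a - 3b = 21 and b = 0.
Solving simultaneously gives a = 3, b = 0.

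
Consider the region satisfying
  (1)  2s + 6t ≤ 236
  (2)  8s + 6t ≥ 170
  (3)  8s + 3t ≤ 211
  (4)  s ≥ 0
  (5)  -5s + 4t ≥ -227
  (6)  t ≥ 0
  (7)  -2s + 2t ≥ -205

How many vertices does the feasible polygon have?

5

Pairwise boundary intersections that survive every other constraint:
  (93/7, 733/21)
  (0, 118/3)
  (0, 85/3)
  (85/4, 0)
  (211/8, 0)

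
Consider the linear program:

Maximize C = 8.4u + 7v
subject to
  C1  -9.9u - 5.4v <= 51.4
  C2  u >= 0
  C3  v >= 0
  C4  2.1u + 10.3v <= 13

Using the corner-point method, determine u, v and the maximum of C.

u = 130/21, v = 0, maximum C = 52

Vertices and C = 8.4u + 7v:
  (0, 0) → C = 0
  (0, 130/103) → C = 910/103
  (130/21, 0) → C = 52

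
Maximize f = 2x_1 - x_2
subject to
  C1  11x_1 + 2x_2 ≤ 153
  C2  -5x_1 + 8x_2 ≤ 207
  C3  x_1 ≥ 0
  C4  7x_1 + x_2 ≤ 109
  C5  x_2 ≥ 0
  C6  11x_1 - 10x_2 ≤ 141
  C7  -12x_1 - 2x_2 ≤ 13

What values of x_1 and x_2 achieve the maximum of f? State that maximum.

Vertices and f = 2x_1 - x_2:
  (405/49, 1521/49) → f = -711/49
  (151/11, 1) → f = 291/11
  (0, 207/8) → f = -207/8
  (0, 0) → f = 0
  (141/11, 0) → f = 282/11

The binding constraints are 11x_1 + 2x_2 = 153 and 11x_1 - 10x_2 = 141.
Solving simultaneously gives x_1 = 151/11, x_2 = 1.

x_1 = 151/11, x_2 = 1, maximum f = 291/11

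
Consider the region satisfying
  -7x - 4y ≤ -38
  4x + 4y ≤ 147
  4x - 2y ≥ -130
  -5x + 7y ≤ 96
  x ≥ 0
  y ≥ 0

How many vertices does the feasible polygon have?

5

Of the 15 pairwise boundary intersections, those satisfying every inequality are:
  (0, 19/2)
  (38/7, 0)
  (215/16, 373/16)
  (147/4, 0)
  (0, 96/7)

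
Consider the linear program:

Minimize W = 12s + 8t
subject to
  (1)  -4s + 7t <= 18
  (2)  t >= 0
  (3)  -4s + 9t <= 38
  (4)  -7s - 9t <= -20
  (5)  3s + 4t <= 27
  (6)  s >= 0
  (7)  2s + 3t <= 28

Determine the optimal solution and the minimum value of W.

The optimum lies where -7s - 9t = -20 and s = 0.
Solving simultaneously gives s = 0, t = 20/9.

s = 0, t = 20/9, minimum W = 160/9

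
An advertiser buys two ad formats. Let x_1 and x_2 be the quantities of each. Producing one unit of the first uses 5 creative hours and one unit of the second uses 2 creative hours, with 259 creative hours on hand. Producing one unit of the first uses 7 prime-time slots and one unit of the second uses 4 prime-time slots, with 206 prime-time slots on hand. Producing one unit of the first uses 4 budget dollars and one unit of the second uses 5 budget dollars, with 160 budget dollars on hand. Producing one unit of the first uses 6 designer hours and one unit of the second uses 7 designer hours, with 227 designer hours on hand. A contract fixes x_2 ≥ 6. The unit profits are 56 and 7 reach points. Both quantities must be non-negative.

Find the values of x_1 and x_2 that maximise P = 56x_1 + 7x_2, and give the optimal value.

x_1 = 26, x_2 = 6, maximum P = 1498

The binding constraints are 7x_1 + 4x_2 = 206 and x_2 = 6.
Solving simultaneously gives x_1 = 26, x_2 = 6.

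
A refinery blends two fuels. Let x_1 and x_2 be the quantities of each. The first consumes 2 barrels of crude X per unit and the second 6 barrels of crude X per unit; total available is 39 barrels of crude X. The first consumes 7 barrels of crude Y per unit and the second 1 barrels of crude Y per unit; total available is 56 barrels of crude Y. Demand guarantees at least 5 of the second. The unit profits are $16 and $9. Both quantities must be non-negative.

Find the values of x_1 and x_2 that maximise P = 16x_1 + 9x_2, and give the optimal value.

Feasible corners and P = 16x_1 + 9x_2:
  (0, 13/2) → P = 117/2
  (0, 5) → P = 45
  (9/2, 5) → P = 117

x_1 = 9/2, x_2 = 5, maximum P = 117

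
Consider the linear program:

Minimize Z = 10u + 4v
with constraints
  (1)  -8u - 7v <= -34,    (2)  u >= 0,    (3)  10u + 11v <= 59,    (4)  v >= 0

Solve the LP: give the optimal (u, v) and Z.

u = 0, v = 34/7, minimum Z = 136/7

At the optimal vertex, -8u - 7v = -34 and u = 0.
Solving simultaneously gives u = 0, v = 34/7.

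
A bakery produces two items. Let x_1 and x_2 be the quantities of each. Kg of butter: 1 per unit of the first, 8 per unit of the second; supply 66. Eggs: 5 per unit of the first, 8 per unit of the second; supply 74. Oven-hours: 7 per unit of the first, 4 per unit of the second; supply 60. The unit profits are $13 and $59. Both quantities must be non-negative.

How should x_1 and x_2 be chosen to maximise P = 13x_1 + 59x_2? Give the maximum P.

x_1 = 2, x_2 = 8, maximum P = 498

Corner points and P = 13x_1 + 59x_2:
  (0, 0) → P = 0
  (0, 33/4) → P = 1947/4
  (60/7, 0) → P = 780/7
  (2, 8) → P = 498
  (46/9, 109/18) → P = 7627/18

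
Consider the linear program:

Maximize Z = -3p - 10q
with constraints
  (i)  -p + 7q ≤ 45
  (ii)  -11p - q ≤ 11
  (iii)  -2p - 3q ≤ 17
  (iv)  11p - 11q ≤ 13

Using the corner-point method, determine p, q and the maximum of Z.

p = -9/11, q = -2, maximum Z = 247/11

Corner points and Z = -3p - 10q:
  (-61/39, 242/39) → Z = -2237/39
  (293/33, 254/33) → Z = -3419/33
  (-9/11, -2) → Z = 247/11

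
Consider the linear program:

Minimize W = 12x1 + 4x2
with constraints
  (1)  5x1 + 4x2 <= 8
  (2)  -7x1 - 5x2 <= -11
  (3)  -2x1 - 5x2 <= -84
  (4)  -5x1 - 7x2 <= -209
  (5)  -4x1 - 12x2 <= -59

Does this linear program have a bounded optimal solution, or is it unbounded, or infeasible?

infeasible

The boundaries 5x1 + 4x2 = 8 and -5x1 - 7x2 = -209 meet at (-52, 67), but that point violates -7x1 - 5x2 ≤ -11. Every candidate vertex is excluded by some other constraint, so the feasible region is empty.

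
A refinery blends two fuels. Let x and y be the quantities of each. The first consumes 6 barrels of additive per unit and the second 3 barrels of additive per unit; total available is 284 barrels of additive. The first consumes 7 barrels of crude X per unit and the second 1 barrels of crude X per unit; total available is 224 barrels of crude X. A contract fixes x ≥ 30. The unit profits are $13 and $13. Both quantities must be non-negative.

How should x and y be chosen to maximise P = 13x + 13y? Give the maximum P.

Feasible corners and P = 13x + 13y:
  (32, 0) → P = 416
  (30, 0) → P = 390
  (30, 14) → P = 572

The binding constraints are 7x + y = 224 and x = 30.
Solving simultaneously gives x = 30, y = 14.

x = 30, y = 14, maximum P = 572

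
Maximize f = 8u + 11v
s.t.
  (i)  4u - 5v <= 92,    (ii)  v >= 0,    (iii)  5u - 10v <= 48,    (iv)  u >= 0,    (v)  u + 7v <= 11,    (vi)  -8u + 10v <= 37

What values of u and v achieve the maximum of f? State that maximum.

u = 446/45, v = 7/45, maximum f = 81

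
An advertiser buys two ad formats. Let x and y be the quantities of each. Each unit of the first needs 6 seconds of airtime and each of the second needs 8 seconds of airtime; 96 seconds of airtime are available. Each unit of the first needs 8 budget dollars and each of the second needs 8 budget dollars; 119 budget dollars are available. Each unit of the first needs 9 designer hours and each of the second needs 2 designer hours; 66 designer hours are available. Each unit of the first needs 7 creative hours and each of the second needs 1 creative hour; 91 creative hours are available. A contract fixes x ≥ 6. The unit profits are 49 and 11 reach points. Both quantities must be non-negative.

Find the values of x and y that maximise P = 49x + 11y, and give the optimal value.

x = 6, y = 6, maximum P = 360

Extreme points and P = 49x + 11y:
  (22/3, 0) → P = 1078/3
  (6, 0) → P = 294
  (6, 6) → P = 360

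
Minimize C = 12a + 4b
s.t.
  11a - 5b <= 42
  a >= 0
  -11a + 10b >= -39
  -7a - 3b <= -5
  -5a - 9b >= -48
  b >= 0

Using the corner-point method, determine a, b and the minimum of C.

The optimum lies where a = 0 and -7a - 3b = -5.
Solving simultaneously gives a = 0, b = 5/3.

a = 0, b = 5/3, minimum C = 20/3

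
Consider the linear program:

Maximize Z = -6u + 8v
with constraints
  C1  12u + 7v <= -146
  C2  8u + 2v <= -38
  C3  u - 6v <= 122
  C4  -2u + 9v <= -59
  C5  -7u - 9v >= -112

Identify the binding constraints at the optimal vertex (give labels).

C3 and C4

Corner points and Z = -6u + 8v:
  (-22/79, -1610/79) → Z = -12748/79
  (-901/122, -500/61) → Z = -1297/61
  (-248, -185/3) → Z = 2984/3

The maximum is at (-248, -185/3). Substituting into each constraint, equality holds for C3 and C4; the remaining constraints have slack.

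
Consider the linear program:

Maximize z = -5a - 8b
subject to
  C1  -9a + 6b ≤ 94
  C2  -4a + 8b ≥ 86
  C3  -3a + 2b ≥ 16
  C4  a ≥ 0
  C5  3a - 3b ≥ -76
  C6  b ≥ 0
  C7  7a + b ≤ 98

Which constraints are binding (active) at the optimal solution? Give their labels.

C2 and C4

Corner points and z = -5a - 8b:
  (0, 47/3) → z = -376/3
  (494/51, 1540/51) → z = -290
  (11/4, 97/8) → z = -443/4
  (0, 43/4) → z = -86
  (180/17, 406/17) → z = -244

The maximum is at (0, 43/4). Substituting into each constraint, equality holds for C2 and C4; the remaining constraints have slack.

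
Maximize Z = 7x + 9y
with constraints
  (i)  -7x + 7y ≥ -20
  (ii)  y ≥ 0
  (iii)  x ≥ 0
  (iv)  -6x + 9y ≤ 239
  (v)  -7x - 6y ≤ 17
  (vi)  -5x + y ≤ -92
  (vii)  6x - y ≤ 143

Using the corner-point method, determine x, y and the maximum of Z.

Extreme points and Z = 7x + 9y:
  (156/7, 136/7) → Z = 2316/7
  (981/35, 881/35) → Z = 14796/35
  (1067/39, 1747/39) → Z = 1784/3
  (763/24, 191/4) → Z = 15655/24

The binding constraints are -6x + 9y = 239 and 6x - y = 143.
Solving simultaneously gives x = 763/24, y = 191/4.

x = 763/24, y = 191/4, maximum Z = 15655/24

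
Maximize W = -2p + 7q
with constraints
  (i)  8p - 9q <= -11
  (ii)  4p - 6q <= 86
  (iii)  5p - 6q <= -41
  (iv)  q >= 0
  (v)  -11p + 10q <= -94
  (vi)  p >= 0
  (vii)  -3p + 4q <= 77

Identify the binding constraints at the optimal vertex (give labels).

Feasible corners and W = -2p + 7q:
  (101, 91) → W = 435
  (649/5, 583/5) → W = 2783/5
  (487/8, 921/16) → W = 4499/16
  (573/7, 1129/14) → W = 5611/14

The maximum is at (649/5, 583/5). Substituting into each constraint, equality holds for (i) and (vii); the remaining constraints have slack.

(i) and (vii)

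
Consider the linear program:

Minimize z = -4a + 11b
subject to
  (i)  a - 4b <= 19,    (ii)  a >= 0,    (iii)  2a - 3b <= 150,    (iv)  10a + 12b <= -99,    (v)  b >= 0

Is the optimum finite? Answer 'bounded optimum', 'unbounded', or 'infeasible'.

The boundaries a - 4b = 19 and 2a - 3b = 150 meet at (543/5, 112/5), but that point violates 10a + 12b ≤ -99. Every candidate vertex is excluded by some other constraint, so the feasible region is empty.

infeasible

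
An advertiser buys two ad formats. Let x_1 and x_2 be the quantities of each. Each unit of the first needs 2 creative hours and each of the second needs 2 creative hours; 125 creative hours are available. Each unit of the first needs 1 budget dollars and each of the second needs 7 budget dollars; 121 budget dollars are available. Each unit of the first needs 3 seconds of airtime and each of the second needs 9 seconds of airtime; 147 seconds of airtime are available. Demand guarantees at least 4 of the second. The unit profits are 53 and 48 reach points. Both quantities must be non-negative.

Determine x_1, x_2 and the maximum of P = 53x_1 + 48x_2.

Extreme points and P = 53x_1 + 48x_2:
  (0, 49/3) → P = 784
  (0, 4) → P = 192
  (37, 4) → P = 2153

The optimum lies where 3x_1 + 9x_2 = 147 and x_2 = 4.
Solving simultaneously gives x_1 = 37, x_2 = 4.

x_1 = 37, x_2 = 4, maximum P = 2153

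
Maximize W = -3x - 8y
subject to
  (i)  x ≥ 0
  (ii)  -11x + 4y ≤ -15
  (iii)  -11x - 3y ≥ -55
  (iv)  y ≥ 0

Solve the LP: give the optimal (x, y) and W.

At the optimal vertex, -11x + 4y = -15 and y = 0.
Solving simultaneously gives x = 15/11, y = 0.

x = 15/11, y = 0, maximum W = -45/11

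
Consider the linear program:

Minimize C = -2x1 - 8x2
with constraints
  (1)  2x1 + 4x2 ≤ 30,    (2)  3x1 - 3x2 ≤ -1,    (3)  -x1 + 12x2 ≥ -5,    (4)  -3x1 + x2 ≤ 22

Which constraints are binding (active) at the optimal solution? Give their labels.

Vertices and C = -2x1 - 8x2:
  (43/9, 46/9) → C = -454/9
  (-29/7, 67/7) → C = -478/7
  (-9/11, -16/33) → C = 182/33
  (-269/35, -37/35) → C = 834/35

The minimum is at (-29/7, 67/7). Substituting into each constraint, equality holds for (1) and (4); the remaining constraints have slack.

(1) and (4)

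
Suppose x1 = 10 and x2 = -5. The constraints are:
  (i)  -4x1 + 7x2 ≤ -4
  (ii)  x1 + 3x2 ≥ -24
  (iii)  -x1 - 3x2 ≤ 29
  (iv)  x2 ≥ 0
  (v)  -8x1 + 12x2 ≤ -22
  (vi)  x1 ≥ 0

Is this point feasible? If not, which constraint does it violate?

not feasible — violates (iv)

Constraint (iv): x2 = -5, which is not ≥ 0. All other constraints are satisfied.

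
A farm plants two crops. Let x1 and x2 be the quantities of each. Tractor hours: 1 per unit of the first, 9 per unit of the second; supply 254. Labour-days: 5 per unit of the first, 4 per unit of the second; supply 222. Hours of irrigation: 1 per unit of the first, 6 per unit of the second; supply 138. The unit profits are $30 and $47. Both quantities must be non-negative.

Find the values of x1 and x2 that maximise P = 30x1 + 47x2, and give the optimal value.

x1 = 30, x2 = 18, maximum P = 1746

Vertices and P = 30x1 + 47x2:
  (0, 0) → P = 0
  (0, 23) → P = 1081
  (222/5, 0) → P = 1332
  (30, 18) → P = 1746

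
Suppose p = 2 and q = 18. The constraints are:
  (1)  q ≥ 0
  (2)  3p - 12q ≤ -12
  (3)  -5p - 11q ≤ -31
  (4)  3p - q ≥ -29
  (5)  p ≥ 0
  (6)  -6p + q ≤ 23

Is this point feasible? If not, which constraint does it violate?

(1): 18 ≥ 0 ✓
(2): -210 ≤ -12 ✓
(3): -208 ≤ -31 ✓
(4): -12 ≥ -29 ✓
(5): 2 ≥ 0 ✓
(6): 6 ≤ 23 ✓

feasible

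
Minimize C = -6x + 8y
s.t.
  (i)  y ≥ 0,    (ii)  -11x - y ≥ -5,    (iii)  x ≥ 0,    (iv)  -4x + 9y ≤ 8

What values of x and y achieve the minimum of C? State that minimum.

x = 5/11, y = 0, minimum C = -30/11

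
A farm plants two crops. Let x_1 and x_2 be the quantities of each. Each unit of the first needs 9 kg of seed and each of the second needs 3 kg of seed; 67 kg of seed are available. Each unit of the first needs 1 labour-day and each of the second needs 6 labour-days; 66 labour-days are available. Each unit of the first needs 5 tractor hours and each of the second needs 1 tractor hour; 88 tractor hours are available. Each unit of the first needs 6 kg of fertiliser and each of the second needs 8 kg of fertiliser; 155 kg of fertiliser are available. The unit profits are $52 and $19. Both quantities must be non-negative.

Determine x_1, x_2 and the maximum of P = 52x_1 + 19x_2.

x_1 = 4, x_2 = 31/3, maximum P = 1213/3

Corner points and P = 52x_1 + 19x_2:
  (0, 0) → P = 0
  (0, 11) → P = 209
  (67/9, 0) → P = 3484/9
  (4, 31/3) → P = 1213/3

The optimum lies where 9x_1 + 3x_2 = 67 and x_1 + 6x_2 = 66.
Solving simultaneously gives x_1 = 4, x_2 = 31/3.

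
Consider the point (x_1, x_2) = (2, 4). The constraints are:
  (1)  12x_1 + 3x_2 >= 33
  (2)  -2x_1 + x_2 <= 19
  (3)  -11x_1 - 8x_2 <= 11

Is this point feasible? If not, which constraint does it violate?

feasible

(1): 36 ≥ 33 ✓
(2): 0 ≤ 19 ✓
(3): -54 ≤ 11 ✓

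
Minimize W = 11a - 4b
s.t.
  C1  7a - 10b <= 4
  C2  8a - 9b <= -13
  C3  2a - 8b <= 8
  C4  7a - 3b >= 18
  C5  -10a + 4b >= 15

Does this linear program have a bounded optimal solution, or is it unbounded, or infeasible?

infeasible

The boundaries 8a - 9b = -13 and 2a - 8b = 8 meet at (-88/23, -45/23), but that point violates 7a - 3b ≥ 18. Every candidate vertex is excluded by some other constraint, so the feasible region is empty.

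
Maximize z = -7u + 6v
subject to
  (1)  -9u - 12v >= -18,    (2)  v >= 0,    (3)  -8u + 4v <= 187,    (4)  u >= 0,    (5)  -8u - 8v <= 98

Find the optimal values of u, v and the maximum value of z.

u = 0, v = 3/2, maximum z = 9

Extreme points and z = -7u + 6v:
  (2, 0) → z = -14
  (0, 3/2) → z = 9
  (0, 0) → z = 0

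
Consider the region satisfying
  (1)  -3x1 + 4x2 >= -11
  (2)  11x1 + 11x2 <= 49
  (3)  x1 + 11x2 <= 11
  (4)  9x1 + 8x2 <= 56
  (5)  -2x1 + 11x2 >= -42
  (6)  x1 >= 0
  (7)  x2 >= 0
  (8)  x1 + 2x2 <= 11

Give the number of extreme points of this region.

Of the 28 pairwise boundary intersections, those satisfying every inequality are:
  (317/77, 26/77)
  (11/3, 0)
  (19/5, 36/55)
  (0, 1)
  (0, 0)

5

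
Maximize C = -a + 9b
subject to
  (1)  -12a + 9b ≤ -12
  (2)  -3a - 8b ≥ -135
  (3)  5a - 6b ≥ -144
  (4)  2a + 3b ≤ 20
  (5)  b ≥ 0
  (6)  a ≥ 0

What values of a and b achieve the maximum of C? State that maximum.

Extreme points and C = -a + 9b:
  (4, 4) → C = 32
  (1, 0) → C = -1
  (10, 0) → C = -10

At the optimal vertex, -12a + 9b = -12 and 2a + 3b = 20.
Solving simultaneously gives a = 4, b = 4.

a = 4, b = 4, maximum C = 32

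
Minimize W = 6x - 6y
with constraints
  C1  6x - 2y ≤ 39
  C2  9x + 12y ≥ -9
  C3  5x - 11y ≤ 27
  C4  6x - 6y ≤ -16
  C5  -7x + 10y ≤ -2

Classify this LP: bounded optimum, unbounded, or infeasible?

The boundaries 6x - 2y = 39 and 5x - 11y = 27 meet at (375/56, 33/56), but that point violates 6x - 6y ≤ -16. Every candidate vertex is excluded by some other constraint, so the feasible region is empty.

infeasible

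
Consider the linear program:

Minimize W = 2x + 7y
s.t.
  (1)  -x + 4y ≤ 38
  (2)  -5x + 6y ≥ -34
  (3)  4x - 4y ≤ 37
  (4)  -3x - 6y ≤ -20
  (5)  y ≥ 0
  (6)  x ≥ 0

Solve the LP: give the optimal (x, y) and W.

Feasible corners and W = 2x + 7y:
  (25, 63/4) → W = 641/4
  (0, 19/2) → W = 133/2
  (43/2, 49/4) → W = 515/4
  (34/5, 0) → W = 68/5
  (20/3, 0) → W = 40/3
  (0, 10/3) → W = 70/3

x = 20/3, y = 0, minimum W = 40/3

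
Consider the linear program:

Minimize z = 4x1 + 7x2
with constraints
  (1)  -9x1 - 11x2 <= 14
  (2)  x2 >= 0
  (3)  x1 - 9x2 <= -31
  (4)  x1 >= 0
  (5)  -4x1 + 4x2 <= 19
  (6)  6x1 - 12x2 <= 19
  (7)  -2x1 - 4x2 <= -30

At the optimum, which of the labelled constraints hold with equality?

Vertices and z = 4x1 + 7x2:
  (181/14, 205/42) → z = 3607/42
  (73/11, 46/11) → z = 614/11
  (11/6, 79/12) → z = 641/12
The feasible region is unbounded (it extends along (1, 1), (2, 1)), but z strictly increases along every unbounded feasible direction, so there is no improving ray and the minimum is attained at a vertex.

The minimum is at (11/6, 79/12). Substituting into each constraint, equality holds for (5) and (7); the remaining constraints have slack.

(5) and (7)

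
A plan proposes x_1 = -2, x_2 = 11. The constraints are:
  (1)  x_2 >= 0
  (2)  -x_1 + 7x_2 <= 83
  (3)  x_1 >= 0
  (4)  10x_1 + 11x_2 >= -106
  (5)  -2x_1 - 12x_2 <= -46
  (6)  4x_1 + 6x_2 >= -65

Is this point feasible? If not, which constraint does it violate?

Constraint (3): x_1 = -2, which is not ≥ 0. All other constraints are satisfied.

not feasible — violates (3)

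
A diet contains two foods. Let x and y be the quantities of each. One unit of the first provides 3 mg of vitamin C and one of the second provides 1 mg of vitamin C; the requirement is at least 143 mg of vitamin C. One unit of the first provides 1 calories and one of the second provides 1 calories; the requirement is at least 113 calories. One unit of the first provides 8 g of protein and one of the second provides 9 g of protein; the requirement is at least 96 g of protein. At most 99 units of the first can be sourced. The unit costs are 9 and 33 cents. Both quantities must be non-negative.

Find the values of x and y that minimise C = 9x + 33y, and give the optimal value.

x = 99, y = 14, minimum C = 1353

Corner points and C = 9x + 33y:
  (0, 143) → C = 4719
  (15, 98) → C = 3369
  (99, 14) → C = 1353
The feasible region is unbounded (it extends along (0, 1)), but C strictly increases along every unbounded feasible direction, so there is no improving ray and the minimum is attained at a vertex.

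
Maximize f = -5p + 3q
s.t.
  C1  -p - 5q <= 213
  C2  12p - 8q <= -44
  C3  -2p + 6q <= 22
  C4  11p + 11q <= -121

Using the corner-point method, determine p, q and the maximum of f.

p = -347/4, q = -101/4, maximum f = 358

Extreme points and f = -5p + 3q:
  (-481/17, -628/17) → f = 521/17
  (-347/4, -101/4) → f = 358
  (-33/5, -22/5) → f = 99/5
  (-11, 0) → f = 55

The binding constraints are -p - 5q = 213 and -2p + 6q = 22.
Solving simultaneously gives p = -347/4, q = -101/4.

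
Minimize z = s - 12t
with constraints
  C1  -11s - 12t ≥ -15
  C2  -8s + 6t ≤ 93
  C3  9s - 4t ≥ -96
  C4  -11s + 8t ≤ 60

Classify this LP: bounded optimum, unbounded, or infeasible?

Corner points and z = s - 12t:
  (-30/11, 15/4) → z = -525/11
  (-132/7, -129/7) → z = 1416/7
The feasible region has finitely many vertices and no improving ray; the minimum is -525/11 at (-30/11, 15/4).

bounded optimum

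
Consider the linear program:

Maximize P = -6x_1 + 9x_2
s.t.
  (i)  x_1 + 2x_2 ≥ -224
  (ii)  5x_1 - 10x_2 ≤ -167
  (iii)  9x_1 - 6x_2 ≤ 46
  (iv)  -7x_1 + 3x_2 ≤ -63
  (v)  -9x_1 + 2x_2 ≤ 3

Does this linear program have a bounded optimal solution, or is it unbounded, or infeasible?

unbounded

From the feasible point (731/30, 1733/60), moving in the direction (3, 7) keeps every constraint satisfied while P increases without bound.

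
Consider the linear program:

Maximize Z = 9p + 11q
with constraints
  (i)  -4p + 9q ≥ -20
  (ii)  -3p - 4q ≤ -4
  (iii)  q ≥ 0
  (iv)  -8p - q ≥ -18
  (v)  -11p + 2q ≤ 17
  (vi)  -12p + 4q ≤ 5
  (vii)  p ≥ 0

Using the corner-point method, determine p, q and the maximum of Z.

Feasible corners and Z = 9p + 11q:
  (4/3, 0) → Z = 12
  (0, 1) → Z = 11
  (9/4, 0) → Z = 81/4
  (67/44, 64/11) → Z = 3419/44
  (0, 5/4) → Z = 55/4

p = 67/44, q = 64/11, maximum Z = 3419/44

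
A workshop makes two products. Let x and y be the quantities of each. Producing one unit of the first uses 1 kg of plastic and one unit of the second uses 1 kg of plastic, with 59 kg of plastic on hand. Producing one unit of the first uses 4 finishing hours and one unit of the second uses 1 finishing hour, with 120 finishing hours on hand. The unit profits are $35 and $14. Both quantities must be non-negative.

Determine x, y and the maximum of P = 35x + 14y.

Feasible corners and P = 35x + 14y:
  (0, 0) → P = 0
  (0, 59) → P = 826
  (30, 0) → P = 1050
  (61/3, 116/3) → P = 1253

x = 61/3, y = 116/3, maximum P = 1253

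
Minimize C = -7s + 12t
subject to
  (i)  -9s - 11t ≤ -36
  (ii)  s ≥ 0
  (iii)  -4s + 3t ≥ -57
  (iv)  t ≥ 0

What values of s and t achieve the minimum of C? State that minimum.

s = 57/4, t = 0, minimum C = -399/4

The feasible region is unbounded (it extends along (0, 1), (3, 4)), but C strictly increases along every unbounded feasible direction, so there is no improving ray and the minimum is attained at a vertex.

The binding constraints are -4s + 3t = -57 and t = 0.
Solving simultaneously gives s = 57/4, t = 0.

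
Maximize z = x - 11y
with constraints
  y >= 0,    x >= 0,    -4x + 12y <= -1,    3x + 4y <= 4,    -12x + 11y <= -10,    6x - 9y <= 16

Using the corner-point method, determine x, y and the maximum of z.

x = 4/3, y = 0, maximum z = 4/3

Corner points and z = x - 11y:
  (4/3, 0) → z = 4/3
  (5/6, 0) → z = 5/6
  (28/27, 2/9) → z = -38/27

At the optimal vertex, y = 0 and 3x + 4y = 4.
Solving simultaneously gives x = 4/3, y = 0.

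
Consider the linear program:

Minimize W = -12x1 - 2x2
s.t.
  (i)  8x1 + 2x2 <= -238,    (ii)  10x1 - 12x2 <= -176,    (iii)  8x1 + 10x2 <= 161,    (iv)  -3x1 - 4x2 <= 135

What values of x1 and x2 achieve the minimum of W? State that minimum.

x1 = -802/29, x2 = -243/29, minimum W = 10110/29

Vertices and W = -12x1 - 2x2:
  (-802/29, -243/29) → W = 10110/29
  (-1351/32, 399/8) → W = 3255/8
  (-581/19, -411/38) → W = 7383/19
The feasible region is unbounded (it extends along (-4, 3), (-5, 4)), but W strictly increases along every unbounded feasible direction, so there is no improving ray and the minimum is attained at a vertex.

The binding constraints are 8x1 + 2x2 = -238 and 10x1 - 12x2 = -176.
Solving simultaneously gives x1 = -802/29, x2 = -243/29.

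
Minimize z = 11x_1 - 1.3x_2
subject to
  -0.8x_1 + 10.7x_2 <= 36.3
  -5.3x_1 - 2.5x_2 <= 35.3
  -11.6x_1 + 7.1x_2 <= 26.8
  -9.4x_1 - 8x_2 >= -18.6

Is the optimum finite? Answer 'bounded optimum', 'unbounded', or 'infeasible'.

Feasible corners and z = 11x_1 - 1.3x_2:
  (-31763/6663, -26744/6663) → z = -1573129/33315
  (-4117/7977, 23384/7977) → z = -378431/39885
The feasible region has finitely many vertices and no improving ray; the minimum is -1573129/33315 at (-31763/6663, -26744/6663).

bounded optimum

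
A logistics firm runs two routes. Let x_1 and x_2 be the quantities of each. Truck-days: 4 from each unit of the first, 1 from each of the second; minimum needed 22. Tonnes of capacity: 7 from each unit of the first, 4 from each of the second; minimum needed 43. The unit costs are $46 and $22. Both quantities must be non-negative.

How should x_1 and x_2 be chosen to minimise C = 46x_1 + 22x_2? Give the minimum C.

x_1 = 5, x_2 = 2, minimum C = 274

Extreme points and C = 46x_1 + 22x_2:
  (0, 22) → C = 484
  (43/7, 0) → C = 1978/7
  (5, 2) → C = 274
The feasible region is unbounded (it extends along (0, 1), (1, 0)), but C strictly increases along every unbounded feasible direction, so there is no improving ray and the minimum is attained at a vertex.

At the optimal vertex, 4x_1 + x_2 = 22 and 7x_1 + 4x_2 = 43.
Solving simultaneously gives x_1 = 5, x_2 = 2.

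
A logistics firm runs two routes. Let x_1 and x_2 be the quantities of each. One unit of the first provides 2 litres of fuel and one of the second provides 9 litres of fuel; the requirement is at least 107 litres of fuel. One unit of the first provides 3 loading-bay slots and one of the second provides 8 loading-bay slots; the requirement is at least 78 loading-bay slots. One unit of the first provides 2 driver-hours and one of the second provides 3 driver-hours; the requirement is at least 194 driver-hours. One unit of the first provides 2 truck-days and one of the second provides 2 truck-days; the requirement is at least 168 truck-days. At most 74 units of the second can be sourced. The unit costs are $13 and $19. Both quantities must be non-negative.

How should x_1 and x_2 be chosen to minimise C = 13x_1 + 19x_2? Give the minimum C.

x_1 = 58, x_2 = 26, minimum C = 1248

Corner points and C = 13x_1 + 19x_2:
  (97, 0) → C = 1261
  (58, 26) → C = 1248
  (10, 74) → C = 1536
The feasible region is unbounded (it extends along (1, 0)), but C strictly increases along every unbounded feasible direction, so there is no improving ray and the minimum is attained at a vertex.

The optimum lies where 2x_1 + 3x_2 = 194 and 2x_1 + 2x_2 = 168.
Solving simultaneously gives x_1 = 58, x_2 = 26.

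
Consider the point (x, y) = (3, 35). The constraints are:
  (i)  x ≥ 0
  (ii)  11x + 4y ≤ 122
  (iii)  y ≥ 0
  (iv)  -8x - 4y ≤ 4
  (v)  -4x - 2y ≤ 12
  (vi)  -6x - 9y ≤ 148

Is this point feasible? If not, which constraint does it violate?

not feasible — violates (ii)

Constraint (ii): 11x + 4y = 173, which is not ≤ 122. All other constraints are satisfied.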